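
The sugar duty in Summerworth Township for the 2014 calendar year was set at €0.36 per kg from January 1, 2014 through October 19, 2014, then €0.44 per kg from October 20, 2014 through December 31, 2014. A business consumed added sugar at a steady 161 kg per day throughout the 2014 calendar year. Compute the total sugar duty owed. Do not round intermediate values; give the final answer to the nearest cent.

January 1 – October 19, 2014: 292 days × 161 kg/day = 47,012 kg at €0.36/kg → €16,924.32
October 20 – December 31, 2014: 73 days × 161 kg/day = 11,753 kg at €0.44/kg → €5,171.32

€22,095.64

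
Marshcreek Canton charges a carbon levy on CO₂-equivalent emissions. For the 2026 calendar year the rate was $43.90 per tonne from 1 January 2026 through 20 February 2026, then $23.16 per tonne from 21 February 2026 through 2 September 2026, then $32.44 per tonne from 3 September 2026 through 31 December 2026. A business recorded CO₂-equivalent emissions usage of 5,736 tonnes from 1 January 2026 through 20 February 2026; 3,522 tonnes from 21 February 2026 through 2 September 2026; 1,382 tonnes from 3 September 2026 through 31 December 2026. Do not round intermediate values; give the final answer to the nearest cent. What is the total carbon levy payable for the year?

1 January – 20 February 2026: 5,736 tonnes at $43.90/tonne → $251810.40
21 February – 2 September 2026: 3,522 tonnes at $23.16/tonne → $81569.52
3 September – 31 December 2026: 1,382 tonnes at $32.44/tonne → $44832.08

$378212.00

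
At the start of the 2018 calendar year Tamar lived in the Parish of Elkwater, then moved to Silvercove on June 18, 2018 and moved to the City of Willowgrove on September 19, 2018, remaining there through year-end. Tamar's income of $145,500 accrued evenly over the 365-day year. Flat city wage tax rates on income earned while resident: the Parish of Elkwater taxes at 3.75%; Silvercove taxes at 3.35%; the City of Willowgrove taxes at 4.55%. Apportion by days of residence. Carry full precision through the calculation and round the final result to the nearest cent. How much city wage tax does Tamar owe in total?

The Parish of Elkwater, January 1 – June 17, 2018: 168 days → $145,500 × 3.75% × 168/365 = $2,511.3699
Silvercove, June 18 – September 18, 2018: 93 days → $145,500 × 3.35% × 93/365 = $1,241.9322
The City of Willowgrove, September 19 – December 31, 2018: 104 days → $145,500 × 4.55% × 104/365 = $1,886.3178
Total = $5,639.6199

$5,639.62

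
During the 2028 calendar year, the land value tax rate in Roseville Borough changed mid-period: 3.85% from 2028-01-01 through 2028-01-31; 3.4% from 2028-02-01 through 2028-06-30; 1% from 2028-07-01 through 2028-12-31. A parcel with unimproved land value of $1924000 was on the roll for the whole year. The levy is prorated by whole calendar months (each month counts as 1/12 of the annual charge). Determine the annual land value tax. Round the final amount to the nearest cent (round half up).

2028-01-01 to 2028-01-31: 1 month at 3.85% → $1924000 × 3.85% × 1/12 = $6172.8333
2028-02-01 to 2028-06-30: 5 months at 3.4% → $1924000 × 3.4% × 5/12 = $27256.6667
2028-07-01 to 2028-12-31: 6 months at 1% → $1924000 × 1% × 6/12 = $9620.0000
Total = $43049.5000

$43049.50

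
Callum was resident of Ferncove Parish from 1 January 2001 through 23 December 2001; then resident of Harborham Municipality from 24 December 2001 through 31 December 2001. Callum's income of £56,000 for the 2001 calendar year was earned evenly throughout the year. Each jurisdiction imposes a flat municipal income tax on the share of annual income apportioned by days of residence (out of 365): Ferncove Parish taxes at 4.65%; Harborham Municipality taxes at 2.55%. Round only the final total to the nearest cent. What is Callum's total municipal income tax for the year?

£2,578.22

Ferncove Parish, 1 January – 23 December 2001: 357 days → £56,000 × 4.65% × 357/365 = £2,546.9260
Harborham Municipality, 24 December – 31 December 2001: 8 days → £56,000 × 2.55% × 8/365 = £31.2986
Total = £2,578.2247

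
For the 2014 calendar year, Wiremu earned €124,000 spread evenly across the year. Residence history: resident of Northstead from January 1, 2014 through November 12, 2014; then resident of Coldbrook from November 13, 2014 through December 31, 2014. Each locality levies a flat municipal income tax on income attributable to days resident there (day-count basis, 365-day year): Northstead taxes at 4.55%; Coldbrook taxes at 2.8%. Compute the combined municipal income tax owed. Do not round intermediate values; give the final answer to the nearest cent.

€5,350.68

Northstead, January 1 – November 12, 2014: 316 days → €124,000 × 4.55% × 316/365 = €4,884.5808
Coldbrook, November 13 – December 31, 2014: 49 days → €124,000 × 2.8% × 49/365 = €466.1041
Total = €5,350.6849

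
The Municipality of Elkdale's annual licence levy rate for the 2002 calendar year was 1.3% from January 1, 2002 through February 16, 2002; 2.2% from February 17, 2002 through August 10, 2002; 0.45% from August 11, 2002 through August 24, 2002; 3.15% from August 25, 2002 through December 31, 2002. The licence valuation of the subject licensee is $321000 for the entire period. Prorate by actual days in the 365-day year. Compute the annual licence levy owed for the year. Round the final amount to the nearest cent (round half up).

$7552.29

January 1 – February 16, 2002: 47 days at 1.3% → $321000 × 1.3% × 47/365 = $537.3452
February 17 – August 10, 2002: 175 days at 2.2% → $321000 × 2.2% × 175/365 = $3385.8904
August 11 – August 24, 2002: 14 days at 0.45% → $321000 × 0.45% × 14/365 = $55.4055
August 25 – December 31, 2002: 129 days at 3.15% → $321000 × 3.15% × 129/365 = $3573.6534
Total = $7552.2945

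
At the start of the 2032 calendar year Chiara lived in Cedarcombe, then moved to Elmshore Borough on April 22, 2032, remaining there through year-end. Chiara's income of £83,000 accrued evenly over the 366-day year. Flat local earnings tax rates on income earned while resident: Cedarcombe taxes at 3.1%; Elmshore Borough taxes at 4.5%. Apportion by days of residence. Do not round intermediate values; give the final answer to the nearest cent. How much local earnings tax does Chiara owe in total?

£3,379.42

Cedarcombe, January 1 – April 21, 2032: 112 days → £83,000 × 3.1% × 112/366 = £787.3661
Elmshore Borough, April 22 – December 31, 2032: 254 days → £83,000 × 4.5% × 254/366 = £2,592.0492
Total = £3,379.4153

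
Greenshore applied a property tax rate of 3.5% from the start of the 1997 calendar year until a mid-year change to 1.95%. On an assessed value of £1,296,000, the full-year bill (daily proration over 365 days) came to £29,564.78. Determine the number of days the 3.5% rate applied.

78 days

Let d = days at the first rate; then 365 − d days at the second rate.
£1,296,000 × [3.5%·d + 1.95%·(365−d)] / 365 = £29,564.78
Solving gives d = 78, so the new rate took effect on 20 March 1997.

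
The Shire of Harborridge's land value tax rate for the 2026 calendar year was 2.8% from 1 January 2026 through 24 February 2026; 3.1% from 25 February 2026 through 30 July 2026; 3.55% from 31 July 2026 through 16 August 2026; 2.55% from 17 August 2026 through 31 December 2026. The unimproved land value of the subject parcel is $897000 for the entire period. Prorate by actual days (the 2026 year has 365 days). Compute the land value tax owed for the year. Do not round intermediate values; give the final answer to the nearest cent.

1 January – 24 February 2026: 55 days at 2.8% → $897000 × 2.8% × 55/365 = $3784.6027
25 February – 30 July 2026: 156 days at 3.1% → $897000 × 3.1% × 156/365 = $11884.6356
31 July – 16 August 2026: 17 days at 3.55% → $897000 × 3.55% × 17/365 = $1483.1219
17 August – 31 December 2026: 137 days at 2.55% → $897000 × 2.55% × 137/365 = $8585.3959
Total = $25737.7562

$25737.76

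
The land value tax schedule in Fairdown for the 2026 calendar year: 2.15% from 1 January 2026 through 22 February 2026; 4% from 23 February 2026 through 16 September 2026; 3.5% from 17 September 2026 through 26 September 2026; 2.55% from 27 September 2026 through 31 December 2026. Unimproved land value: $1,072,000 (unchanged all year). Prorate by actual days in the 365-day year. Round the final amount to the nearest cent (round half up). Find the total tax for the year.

1 January – 22 February 2026: 53 days at 2.15% → $1,072,000 × 2.15% × 53/365 = $3,346.6959
23 February – 16 September 2026: 206 days at 4% → $1,072,000 × 4% × 206/365 = $24,200.7671
17 September – 26 September 2026: 10 days at 3.5% → $1,072,000 × 3.5% × 10/365 = $1,027.9452
27 September – 31 December 2026: 96 days at 2.55% → $1,072,000 × 2.55% × 96/365 = $7,189.7425
Total = $35,765.1507

$35,765.15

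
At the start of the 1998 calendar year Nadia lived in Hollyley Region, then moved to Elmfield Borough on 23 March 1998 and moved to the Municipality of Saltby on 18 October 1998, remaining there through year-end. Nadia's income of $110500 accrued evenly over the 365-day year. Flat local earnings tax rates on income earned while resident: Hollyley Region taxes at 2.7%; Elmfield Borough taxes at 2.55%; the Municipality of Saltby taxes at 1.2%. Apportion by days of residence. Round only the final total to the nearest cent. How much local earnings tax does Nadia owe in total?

$2548.01

Hollyley Region, 1 January – 22 March 1998: 81 days → $110500 × 2.7% × 81/365 = $662.0918
Elmfield Borough, 23 March – 17 October 1998: 209 days → $110500 × 2.55% × 209/365 = $1613.4514
The Municipality of Saltby, 18 October – 31 December 1998: 75 days → $110500 × 1.2% × 75/365 = $272.4658
Total = $2548.0089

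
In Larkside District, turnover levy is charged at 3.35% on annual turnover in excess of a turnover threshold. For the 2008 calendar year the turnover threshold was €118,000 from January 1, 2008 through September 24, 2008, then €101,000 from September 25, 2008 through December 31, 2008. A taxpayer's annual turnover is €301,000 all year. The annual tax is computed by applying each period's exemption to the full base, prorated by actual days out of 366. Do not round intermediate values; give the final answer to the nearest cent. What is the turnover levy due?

€6,282.99

January 1 – September 24, 2008: 268 days, exemption €118,000 → (€301,000 − €118,000) × 3.35% × 268/366 = €4,489.0000
September 25 – December 31, 2008: 98 days, exemption €101,000 → (€301,000 − €101,000) × 3.35% × 98/366 = €1,793.9891
Total = €6,282.9891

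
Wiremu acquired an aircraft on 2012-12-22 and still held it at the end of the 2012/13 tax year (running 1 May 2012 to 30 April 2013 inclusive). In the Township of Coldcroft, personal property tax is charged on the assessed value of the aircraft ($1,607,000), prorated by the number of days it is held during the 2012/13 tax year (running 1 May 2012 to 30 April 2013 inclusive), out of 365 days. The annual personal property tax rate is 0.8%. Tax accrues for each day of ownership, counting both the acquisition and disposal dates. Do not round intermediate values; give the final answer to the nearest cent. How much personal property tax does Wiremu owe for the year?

$4,578.85

Days held (2012-12-22 to 2013-04-30): 130 out of 365
Tax = $1,607,000 × 0.8% × 130/365 = $4,578.8493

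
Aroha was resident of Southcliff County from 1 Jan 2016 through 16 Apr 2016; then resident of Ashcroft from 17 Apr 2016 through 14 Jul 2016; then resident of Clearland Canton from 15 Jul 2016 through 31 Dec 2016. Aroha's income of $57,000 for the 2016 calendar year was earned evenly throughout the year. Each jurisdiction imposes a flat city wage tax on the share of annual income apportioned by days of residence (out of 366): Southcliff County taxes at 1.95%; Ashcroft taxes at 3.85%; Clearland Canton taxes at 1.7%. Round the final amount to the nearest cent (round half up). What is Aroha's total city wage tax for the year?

$1,308.66

Southcliff County, 1 Jan – 16 Apr 2016: 107 days → $57,000 × 1.95% × 107/366 = $324.9467
Ashcroft, 17 Apr – 14 Jul 2016: 89 days → $57,000 × 3.85% × 89/366 = $533.6352
Clearland Canton, 15 Jul – 31 Dec 2016: 170 days → $57,000 × 1.7% × 170/366 = $450.0820
Total = $1,308.6639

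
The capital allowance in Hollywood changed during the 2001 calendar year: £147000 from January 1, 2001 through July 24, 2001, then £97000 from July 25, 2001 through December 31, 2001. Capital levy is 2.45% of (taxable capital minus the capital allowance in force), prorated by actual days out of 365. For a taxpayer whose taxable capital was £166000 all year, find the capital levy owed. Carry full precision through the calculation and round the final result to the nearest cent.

January 1 – July 24, 2001: 205 days, exemption £147000 → (£166000 − £147000) × 2.45% × 205/365 = £261.4452
July 25 – December 31, 2001: 160 days, exemption £97000 → (£166000 − £97000) × 2.45% × 160/365 = £741.0411
Total = £1002.4863

£1002.49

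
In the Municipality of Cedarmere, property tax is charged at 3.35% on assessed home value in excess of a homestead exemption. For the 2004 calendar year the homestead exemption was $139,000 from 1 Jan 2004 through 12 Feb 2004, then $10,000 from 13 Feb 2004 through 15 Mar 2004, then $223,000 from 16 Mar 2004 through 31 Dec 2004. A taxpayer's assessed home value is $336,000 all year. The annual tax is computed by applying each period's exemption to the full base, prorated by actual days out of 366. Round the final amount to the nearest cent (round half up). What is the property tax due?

$4,739.98

1 Jan – 12 Feb 2004: 43 days, exemption $139,000 → ($336,000 − $139,000) × 3.35% × 43/366 = $775.3511
13 Feb – 15 Mar 2004: 32 days, exemption $10,000 → ($336,000 − $10,000) × 3.35% × 32/366 = $954.8415
16 Mar – 31 Dec 2004: 291 days, exemption $223,000 → ($336,000 − $223,000) × 3.35% × 291/366 = $3,009.7828
Total = $4,739.9754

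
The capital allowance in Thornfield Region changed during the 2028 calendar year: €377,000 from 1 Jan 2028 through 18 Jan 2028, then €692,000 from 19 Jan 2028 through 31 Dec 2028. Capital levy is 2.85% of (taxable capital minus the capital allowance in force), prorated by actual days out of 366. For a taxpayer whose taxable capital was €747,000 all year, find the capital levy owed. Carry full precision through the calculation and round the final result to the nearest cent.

€2,009.02

1 Jan – 18 Jan 2028: 18 days, exemption €377,000 → (€747,000 − €377,000) × 2.85% × 18/366 = €518.6066
19 Jan – 31 Dec 2028: 348 days, exemption €692,000 → (€747,000 − €692,000) × 2.85% × 348/366 = €1,490.4098
Total = €2,009.0164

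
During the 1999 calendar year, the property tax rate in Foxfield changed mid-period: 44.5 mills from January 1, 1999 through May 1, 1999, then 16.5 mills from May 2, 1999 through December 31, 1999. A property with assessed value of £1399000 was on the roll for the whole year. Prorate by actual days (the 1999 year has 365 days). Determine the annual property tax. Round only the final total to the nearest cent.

January 1 – May 1, 1999: 121 days at 44.5 mills → £1399000 × 4.45% × 121/365 = £20638.1247
May 2 – December 31, 1999: 244 days at 16.5 mills → £1399000 × 1.65% × 244/365 = £15431.1616
Total = £36069.2863

£36069.29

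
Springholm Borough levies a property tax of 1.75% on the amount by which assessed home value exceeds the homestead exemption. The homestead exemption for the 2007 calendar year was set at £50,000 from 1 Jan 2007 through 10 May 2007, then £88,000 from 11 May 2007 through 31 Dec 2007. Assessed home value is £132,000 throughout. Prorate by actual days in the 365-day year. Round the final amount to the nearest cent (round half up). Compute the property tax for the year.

£1,006.85

1 Jan – 10 May 2007: 130 days, exemption £50,000 → (£132,000 − £50,000) × 1.75% × 130/365 = £511.0959
11 May – 31 Dec 2007: 235 days, exemption £88,000 → (£132,000 − £88,000) × 1.75% × 235/365 = £495.7534
Total = £1,006.8493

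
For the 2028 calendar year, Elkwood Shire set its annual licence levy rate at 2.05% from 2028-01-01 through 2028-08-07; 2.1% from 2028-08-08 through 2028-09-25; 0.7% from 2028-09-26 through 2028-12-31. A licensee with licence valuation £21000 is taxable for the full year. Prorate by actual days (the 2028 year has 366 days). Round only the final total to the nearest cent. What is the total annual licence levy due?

£356.77

2028-01-01 to 2028-08-07: 220 days at 2.05% → £21000 × 2.05% × 220/366 = £258.7705
2028-08-08 to 2028-09-25: 49 days at 2.1% → £21000 × 2.1% × 49/366 = £59.0410
2028-09-26 to 2028-12-31: 97 days at 0.7% → £21000 × 0.7% × 97/366 = £38.9590
Total = £356.7705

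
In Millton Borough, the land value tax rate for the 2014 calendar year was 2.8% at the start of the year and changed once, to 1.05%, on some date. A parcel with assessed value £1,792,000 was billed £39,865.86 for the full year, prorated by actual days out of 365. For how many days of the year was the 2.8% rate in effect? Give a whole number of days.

245 days

Let d = days at the first rate; then 365 − d days at the second rate.
£1,792,000 × [2.8%·d + 1.05%·(365−d)] / 365 = £39,865.86
Solving gives d = 245, so the new rate took effect on 3 Sep 2014.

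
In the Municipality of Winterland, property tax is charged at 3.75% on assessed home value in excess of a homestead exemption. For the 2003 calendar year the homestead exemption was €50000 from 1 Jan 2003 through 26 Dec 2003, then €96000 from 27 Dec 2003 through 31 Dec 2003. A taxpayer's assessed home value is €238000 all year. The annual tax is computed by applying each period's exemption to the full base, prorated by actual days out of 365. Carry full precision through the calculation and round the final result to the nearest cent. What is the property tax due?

1 Jan – 26 Dec 2003: 360 days, exemption €50000 → (€238000 − €50000) × 3.75% × 360/365 = €6953.4247
27 Dec – 31 Dec 2003: 5 days, exemption €96000 → (€238000 − €96000) × 3.75% × 5/365 = €72.9452
Total = €7026.3699

€7026.37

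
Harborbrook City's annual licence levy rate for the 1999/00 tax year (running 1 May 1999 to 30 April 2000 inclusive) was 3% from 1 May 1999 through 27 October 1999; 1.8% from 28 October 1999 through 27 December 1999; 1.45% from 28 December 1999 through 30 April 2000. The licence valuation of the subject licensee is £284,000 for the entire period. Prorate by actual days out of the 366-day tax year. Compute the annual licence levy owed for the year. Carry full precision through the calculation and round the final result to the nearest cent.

1 May – 27 October 1999: 180 days at 3% → £284,000 × 3% × 180/366 = £4,190.1639
28 October – 27 December 1999: 61 days at 1.8% → £284,000 × 1.8% × 61/366 = £852.0000
28 December 1999 – 30 April 2000: 125 days at 1.45% → £284,000 × 1.45% × 125/366 = £1,406.4208
Total = £6,448.5847

£6,448.58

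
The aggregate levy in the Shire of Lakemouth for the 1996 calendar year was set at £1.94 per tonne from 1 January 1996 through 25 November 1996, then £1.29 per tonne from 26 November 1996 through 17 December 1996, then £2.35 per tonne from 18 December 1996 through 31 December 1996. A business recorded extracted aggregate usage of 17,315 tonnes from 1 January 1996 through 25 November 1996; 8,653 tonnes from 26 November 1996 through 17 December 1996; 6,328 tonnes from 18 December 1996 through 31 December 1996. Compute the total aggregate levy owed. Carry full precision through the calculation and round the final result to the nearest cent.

£59,624.27

1 January – 25 November 1996: 17,315 tonnes at £1.94/tonne → £33,591.10
26 November – 17 December 1996: 8,653 tonnes at £1.29/tonne → £11,162.37
18 December – 31 December 1996: 6,328 tonnes at £2.35/tonne → £14,870.80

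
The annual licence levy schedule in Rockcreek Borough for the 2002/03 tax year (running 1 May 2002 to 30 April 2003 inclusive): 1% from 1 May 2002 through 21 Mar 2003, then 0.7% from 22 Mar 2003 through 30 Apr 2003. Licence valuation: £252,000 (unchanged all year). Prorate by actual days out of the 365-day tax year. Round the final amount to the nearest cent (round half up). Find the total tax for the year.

£2,437.15

1 May 2002 – 21 Mar 2003: 325 days at 1% → £252,000 × 1% × 325/365 = £2,243.8356
22 Mar – 30 Apr 2003: 40 days at 0.7% → £252,000 × 0.7% × 40/365 = £193.3151
Total = £2,437.1507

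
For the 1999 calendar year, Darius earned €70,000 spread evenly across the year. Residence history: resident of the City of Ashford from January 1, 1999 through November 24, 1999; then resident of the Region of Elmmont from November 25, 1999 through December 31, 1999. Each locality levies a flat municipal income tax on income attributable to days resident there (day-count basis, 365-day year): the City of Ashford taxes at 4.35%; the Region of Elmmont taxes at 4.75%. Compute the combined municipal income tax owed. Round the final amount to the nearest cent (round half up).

€3,073.38

The City of Ashford, January 1 – November 24, 1999: 328 days → €70,000 × 4.35% × 328/365 = €2,736.3288
The Region of Elmmont, November 25 – December 31, 1999: 37 days → €70,000 × 4.75% × 37/365 = €337.0548
Total = €3,073.3836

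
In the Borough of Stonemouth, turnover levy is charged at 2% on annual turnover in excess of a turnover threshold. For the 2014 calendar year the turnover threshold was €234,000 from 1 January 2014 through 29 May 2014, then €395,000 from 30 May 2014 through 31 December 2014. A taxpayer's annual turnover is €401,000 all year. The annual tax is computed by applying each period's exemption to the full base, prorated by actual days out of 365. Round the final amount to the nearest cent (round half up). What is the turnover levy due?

€1,434.47

1 January – 29 May 2014: 149 days, exemption €234,000 → (€401,000 − €234,000) × 2% × 149/365 = €1,363.4521
30 May – 31 December 2014: 216 days, exemption €395,000 → (€401,000 − €395,000) × 2% × 216/365 = €71.0137
Total = €1,434.4658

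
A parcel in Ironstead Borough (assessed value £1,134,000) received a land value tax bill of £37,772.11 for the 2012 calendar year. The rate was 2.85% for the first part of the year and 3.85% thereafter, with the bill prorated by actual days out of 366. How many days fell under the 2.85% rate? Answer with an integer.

Let d = days at the first rate; then 366 − d days at the second rate.
£1,134,000 × [2.85%·d + 3.85%·(366−d)] / 366 = £37,772.11
Solving gives d = 190, so the new rate took effect on 9 July 2012.

190 days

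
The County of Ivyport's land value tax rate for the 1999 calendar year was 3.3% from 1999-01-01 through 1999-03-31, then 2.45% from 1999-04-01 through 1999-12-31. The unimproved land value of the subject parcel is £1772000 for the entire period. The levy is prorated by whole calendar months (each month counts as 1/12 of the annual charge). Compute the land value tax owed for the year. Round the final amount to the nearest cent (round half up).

1999-01-01 to 1999-03-31: 3 months at 3.3% → £1772000 × 3.3% × 3/12 = £14619.0000
1999-04-01 to 1999-12-31: 9 months at 2.45% → £1772000 × 2.45% × 9/12 = £32560.5000
Total = £47179.5000

£47179.50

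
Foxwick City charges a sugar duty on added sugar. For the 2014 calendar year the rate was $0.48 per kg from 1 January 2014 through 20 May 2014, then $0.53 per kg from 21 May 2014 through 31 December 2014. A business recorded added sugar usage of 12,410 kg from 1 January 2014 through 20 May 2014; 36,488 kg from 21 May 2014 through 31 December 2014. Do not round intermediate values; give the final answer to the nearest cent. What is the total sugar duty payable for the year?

$25,295.44

1 January – 20 May 2014: 12,410 kg at $0.48/kg → $5,956.80
21 May – 31 December 2014: 36,488 kg at $0.53/kg → $19,338.64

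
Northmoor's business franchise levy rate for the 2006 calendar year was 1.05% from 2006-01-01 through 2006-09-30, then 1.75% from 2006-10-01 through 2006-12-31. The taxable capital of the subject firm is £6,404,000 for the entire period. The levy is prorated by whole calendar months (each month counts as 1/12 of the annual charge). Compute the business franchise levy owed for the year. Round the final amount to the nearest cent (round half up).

£78,449.00

2006-01-01 to 2006-09-30: 9 months at 1.05% → £6,404,000 × 1.05% × 9/12 = £50,431.5000
2006-10-01 to 2006-12-31: 3 months at 1.75% → £6,404,000 × 1.75% × 3/12 = £28,017.5000
Total = £78,449.0000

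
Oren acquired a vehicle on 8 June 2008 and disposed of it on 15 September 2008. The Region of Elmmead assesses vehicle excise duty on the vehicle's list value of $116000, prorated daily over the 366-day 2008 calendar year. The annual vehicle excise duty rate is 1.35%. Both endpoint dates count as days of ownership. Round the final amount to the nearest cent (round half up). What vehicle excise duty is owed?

$427.87

Days held (8 June – 15 September 2008): 100 out of 366
Tax = $116000 × 1.35% × 100/366 = $427.8689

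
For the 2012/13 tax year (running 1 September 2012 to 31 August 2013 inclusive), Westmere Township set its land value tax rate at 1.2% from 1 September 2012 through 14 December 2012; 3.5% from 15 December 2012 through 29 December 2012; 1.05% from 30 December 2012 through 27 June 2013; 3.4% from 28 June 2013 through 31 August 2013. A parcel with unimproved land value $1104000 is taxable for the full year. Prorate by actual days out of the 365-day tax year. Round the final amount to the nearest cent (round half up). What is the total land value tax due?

$17800.11

1 September – 14 December 2012: 105 days at 1.2% → $1104000 × 1.2% × 105/365 = $3811.0685
15 December – 29 December 2012: 15 days at 3.5% → $1104000 × 3.5% × 15/365 = $1587.9452
30 December 2012 – 27 June 2013: 180 days at 1.05% → $1104000 × 1.05% × 180/365 = $5716.6027
28 June – 31 August 2013: 65 days at 3.4% → $1104000 × 3.4% × 65/365 = $6684.4932
Total = $17800.1096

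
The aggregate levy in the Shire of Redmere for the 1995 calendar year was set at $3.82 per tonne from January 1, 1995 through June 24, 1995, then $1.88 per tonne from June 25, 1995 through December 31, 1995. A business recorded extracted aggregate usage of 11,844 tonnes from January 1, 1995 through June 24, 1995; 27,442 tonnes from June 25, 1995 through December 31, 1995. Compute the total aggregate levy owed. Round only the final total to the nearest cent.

$96835.04

January 1 – June 24, 1995: 11,844 tonnes at $3.82/tonne → $45244.08
June 25 – December 31, 1995: 27,442 tonnes at $1.88/tonne → $51590.96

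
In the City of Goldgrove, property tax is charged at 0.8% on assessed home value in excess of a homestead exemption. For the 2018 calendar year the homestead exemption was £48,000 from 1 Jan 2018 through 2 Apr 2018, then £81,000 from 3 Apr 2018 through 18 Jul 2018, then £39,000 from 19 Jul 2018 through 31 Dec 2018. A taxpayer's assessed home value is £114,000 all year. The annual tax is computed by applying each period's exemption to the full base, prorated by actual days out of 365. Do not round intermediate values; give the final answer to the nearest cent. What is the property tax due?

1 Jan – 2 Apr 2018: 92 days, exemption £48,000 → (£114,000 − £48,000) × 0.8% × 92/365 = £133.0849
3 Apr – 18 Jul 2018: 107 days, exemption £81,000 → (£114,000 − £81,000) × 0.8% × 107/365 = £77.3918
19 Jul – 31 Dec 2018: 166 days, exemption £39,000 → (£114,000 − £39,000) × 0.8% × 166/365 = £272.8767
Total = £483.3534

£483.35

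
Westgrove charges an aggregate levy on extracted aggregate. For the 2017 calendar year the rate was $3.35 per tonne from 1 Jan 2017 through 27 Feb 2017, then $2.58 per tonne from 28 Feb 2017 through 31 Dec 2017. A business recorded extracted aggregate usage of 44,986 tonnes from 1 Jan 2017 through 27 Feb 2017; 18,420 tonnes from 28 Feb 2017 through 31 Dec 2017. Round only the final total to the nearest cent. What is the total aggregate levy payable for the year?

1 Jan – 27 Feb 2017: 44,986 tonnes at $3.35/tonne → $150,703.10
28 Feb – 31 Dec 2017: 18,420 tonnes at $2.58/tonne → $47,523.60

$198,226.70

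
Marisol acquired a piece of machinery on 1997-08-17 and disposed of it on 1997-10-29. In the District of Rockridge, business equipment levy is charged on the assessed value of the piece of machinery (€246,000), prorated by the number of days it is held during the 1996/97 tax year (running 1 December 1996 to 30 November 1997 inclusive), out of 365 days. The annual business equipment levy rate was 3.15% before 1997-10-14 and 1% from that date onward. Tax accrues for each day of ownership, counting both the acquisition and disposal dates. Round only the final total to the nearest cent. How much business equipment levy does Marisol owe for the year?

€1,339.18

1997-08-17 to 1997-10-13: 58 days at 3.15% → €246,000 × 3.15% × 58/365 = €1,231.3479
1997-10-14 to 1997-10-29: 16 days at 1% → €246,000 × 1% × 16/365 = €107.8356
Total = €1,339.1836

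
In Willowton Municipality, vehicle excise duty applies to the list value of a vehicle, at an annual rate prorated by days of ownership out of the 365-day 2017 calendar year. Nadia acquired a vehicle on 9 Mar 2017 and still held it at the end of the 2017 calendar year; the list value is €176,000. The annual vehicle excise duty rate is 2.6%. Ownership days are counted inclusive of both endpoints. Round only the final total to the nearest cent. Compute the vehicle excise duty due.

Days held (9 Mar – 31 Dec 2017): 298 out of 365
Tax = €176,000 × 2.6% × 298/365 = €3,736.0219

€3,736.02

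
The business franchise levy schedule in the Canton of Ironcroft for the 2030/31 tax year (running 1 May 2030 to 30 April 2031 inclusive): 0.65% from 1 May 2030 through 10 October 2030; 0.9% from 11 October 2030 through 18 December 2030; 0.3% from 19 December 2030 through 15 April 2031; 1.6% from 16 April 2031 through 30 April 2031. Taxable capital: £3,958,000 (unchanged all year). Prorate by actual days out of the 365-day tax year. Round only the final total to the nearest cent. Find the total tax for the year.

£24,664.30

1 May – 10 October 2030: 163 days at 0.65% → £3,958,000 × 0.65% × 163/365 = £11,489.0438
11 October – 18 December 2030: 69 days at 0.9% → £3,958,000 × 0.9% × 69/365 = £6,734.0219
19 December 2030 – 15 April 2031: 118 days at 0.3% → £3,958,000 × 0.3% × 118/365 = £3,838.7178
16 April – 30 April 2031: 15 days at 1.6% → £3,958,000 × 1.6% × 15/365 = £2,602.5205
Total = £24,664.3041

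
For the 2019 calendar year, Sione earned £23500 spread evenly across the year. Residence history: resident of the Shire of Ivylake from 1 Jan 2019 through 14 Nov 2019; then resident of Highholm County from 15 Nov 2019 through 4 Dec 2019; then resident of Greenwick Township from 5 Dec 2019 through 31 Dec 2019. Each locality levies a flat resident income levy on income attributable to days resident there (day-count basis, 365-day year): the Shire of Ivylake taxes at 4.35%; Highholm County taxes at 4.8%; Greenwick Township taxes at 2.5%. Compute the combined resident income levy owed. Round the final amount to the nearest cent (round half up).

£995.88

The Shire of Ivylake, 1 Jan – 14 Nov 2019: 318 days → £23500 × 4.35% × 318/365 = £890.6178
Highholm County, 15 Nov – 4 Dec 2019: 20 days → £23500 × 4.8% × 20/365 = £61.8082
Greenwick Township, 5 Dec – 31 Dec 2019: 27 days → £23500 × 2.5% × 27/365 = £43.4589
Total = £995.8849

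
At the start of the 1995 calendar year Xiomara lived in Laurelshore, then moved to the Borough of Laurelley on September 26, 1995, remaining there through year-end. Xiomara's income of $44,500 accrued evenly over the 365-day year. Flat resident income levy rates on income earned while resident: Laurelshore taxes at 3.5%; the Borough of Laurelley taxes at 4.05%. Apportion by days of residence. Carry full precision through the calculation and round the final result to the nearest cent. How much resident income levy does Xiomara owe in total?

$1,622.54

Laurelshore, January 1 – September 25, 1995: 268 days → $44,500 × 3.5% × 268/365 = $1,143.5890
The Borough of Laurelley, September 26 – December 31, 1995: 97 days → $44,500 × 4.05% × 97/365 = $478.9541
Total = $1,622.5432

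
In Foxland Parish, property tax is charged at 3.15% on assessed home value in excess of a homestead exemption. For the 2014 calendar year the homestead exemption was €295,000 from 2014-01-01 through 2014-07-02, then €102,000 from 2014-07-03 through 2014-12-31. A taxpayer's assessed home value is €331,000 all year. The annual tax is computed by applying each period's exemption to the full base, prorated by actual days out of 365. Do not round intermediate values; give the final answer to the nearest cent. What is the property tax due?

2014-01-01 to 2014-07-02: 183 days, exemption €295,000 → (€331,000 − €295,000) × 3.15% × 183/365 = €568.5534
2014-07-03 to 2014-12-31: 182 days, exemption €102,000 → (€331,000 − €102,000) × 3.15% × 182/365 = €3,596.8685
Total = €4,165.4219

€4,165.42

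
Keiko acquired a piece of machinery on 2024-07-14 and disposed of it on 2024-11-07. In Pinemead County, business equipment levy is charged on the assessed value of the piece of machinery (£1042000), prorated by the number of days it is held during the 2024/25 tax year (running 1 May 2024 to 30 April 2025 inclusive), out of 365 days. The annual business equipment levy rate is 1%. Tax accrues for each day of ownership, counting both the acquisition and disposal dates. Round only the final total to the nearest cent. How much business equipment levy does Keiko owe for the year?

Days held (2024-07-14 to 2024-11-07): 117 out of 365
Tax = £1042000 × 1% × 117/365 = £3340.1096

£3340.11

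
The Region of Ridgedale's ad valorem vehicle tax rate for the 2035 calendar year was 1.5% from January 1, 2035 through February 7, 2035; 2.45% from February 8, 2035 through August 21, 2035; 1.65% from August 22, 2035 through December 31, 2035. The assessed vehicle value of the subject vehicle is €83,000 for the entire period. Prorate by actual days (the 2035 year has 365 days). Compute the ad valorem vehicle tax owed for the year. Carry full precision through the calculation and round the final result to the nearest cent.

January 1 – February 7, 2035: 38 days at 1.5% → €83,000 × 1.5% × 38/365 = €129.6164
February 8 – August 21, 2035: 195 days at 2.45% → €83,000 × 2.45% × 195/365 = €1,086.3904
August 22 – December 31, 2035: 132 days at 1.65% → €83,000 × 1.65% × 132/365 = €495.2712
Total = €1,711.2781

€1,711.28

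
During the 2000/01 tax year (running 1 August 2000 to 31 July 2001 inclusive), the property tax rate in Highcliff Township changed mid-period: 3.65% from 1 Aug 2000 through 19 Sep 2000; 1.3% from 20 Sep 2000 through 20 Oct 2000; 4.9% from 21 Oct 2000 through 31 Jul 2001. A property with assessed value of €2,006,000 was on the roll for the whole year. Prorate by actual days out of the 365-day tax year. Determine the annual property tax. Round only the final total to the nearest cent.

1 Aug – 19 Sep 2000: 50 days at 3.65% → €2,006,000 × 3.65% × 50/365 = €10,030.0000
20 Sep – 20 Oct 2000: 31 days at 1.3% → €2,006,000 × 1.3% × 31/365 = €2,214.8438
21 Oct 2000 – 31 Jul 2001: 284 days at 4.9% → €2,006,000 × 4.9% × 284/365 = €76,480.8110
Total = €88,725.6548

€88,725.65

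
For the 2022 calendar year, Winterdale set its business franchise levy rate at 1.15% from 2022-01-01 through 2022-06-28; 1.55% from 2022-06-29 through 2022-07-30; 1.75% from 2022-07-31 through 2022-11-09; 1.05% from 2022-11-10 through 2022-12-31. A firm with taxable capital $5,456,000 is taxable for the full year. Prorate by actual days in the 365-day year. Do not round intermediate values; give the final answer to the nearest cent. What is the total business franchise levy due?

2022-01-01 to 2022-06-28: 179 days at 1.15% → $5,456,000 × 1.15% × 179/365 = $30,770.3452
2022-06-29 to 2022-07-30: 32 days at 1.55% → $5,456,000 × 1.55% × 32/365 = $7,414.1808
2022-07-31 to 2022-11-09: 102 days at 1.75% → $5,456,000 × 1.75% × 102/365 = $26,682.0822
2022-11-10 to 2022-12-31: 52 days at 1.05% → $5,456,000 × 1.05% × 52/365 = $8,161.5781
Total = $73,028.1863

$73,028.19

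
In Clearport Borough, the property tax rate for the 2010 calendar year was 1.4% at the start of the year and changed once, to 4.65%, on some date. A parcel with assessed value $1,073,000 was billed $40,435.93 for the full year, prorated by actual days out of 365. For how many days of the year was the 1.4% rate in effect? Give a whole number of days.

99 days

Let d = days at the first rate; then 365 − d days at the second rate.
$1,073,000 × [1.4%·d + 4.65%·(365−d)] / 365 = $40,435.93
Solving gives d = 99, so the new rate took effect on 10 April 2010.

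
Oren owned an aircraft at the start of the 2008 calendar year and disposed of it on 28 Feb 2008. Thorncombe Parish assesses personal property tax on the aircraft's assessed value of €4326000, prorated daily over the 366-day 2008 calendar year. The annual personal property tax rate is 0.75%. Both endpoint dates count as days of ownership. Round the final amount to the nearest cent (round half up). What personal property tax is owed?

Days held (1 Jan – 28 Feb 2008): 59 out of 366
Tax = €4326000 × 0.75% × 59/366 = €5230.2049

€5230.20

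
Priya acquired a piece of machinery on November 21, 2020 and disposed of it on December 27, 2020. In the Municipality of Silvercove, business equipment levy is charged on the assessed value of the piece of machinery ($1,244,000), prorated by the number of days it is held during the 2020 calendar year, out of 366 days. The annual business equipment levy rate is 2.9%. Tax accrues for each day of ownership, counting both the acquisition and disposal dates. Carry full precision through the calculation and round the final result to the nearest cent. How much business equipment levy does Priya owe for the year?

Days held (November 21 – December 27, 2020): 37 out of 366
Tax = $1,244,000 × 2.9% × 37/366 = $3,647.0273

$3,647.03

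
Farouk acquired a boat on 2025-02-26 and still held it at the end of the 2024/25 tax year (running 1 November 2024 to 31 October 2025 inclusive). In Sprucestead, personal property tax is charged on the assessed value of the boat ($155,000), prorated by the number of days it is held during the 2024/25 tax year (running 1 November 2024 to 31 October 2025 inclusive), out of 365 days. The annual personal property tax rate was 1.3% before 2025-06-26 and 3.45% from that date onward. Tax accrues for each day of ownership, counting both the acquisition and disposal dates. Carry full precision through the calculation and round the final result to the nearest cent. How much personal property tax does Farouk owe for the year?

$2,537.75

2025-02-26 to 2025-06-25: 120 days at 1.3% → $155,000 × 1.3% × 120/365 = $662.4658
2025-06-26 to 2025-10-31: 128 days at 3.45% → $155,000 × 3.45% × 128/365 = $1,875.2877
Total = $2,537.7534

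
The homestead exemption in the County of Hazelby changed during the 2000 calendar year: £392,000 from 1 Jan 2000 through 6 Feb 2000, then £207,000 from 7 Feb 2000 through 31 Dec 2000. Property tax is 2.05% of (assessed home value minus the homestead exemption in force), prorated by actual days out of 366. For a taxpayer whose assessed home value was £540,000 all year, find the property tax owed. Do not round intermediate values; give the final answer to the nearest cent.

£6,443.11

1 Jan – 6 Feb 2000: 37 days, exemption £392,000 → (£540,000 − £392,000) × 2.05% × 37/366 = £306.7158
7 Feb – 31 Dec 2000: 329 days, exemption £207,000 → (£540,000 − £207,000) × 2.05% × 329/366 = £6,136.3893
Total = £6,443.1052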